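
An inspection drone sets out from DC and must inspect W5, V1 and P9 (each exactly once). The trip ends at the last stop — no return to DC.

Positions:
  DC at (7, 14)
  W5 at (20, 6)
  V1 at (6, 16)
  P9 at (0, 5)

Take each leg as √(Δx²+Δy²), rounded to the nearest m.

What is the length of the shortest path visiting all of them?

There are 3! = 6 possible orderings.
DC - W5 - V1 - P9: 15+17+13 = 45
DC - W5 - P9 - V1: 15+20+13 = 48
DC - V1 - W5 - P9: 2+17+20 = 39
DC - V1 - P9 - W5: 2+13+20 = 35
DC - P9 - W5 - V1: 11+20+17 = 48
DC - P9 - V1 - W5: 11+13+17 = 41
The minimum is 35.
One shortest path: DC → V1 → P9 → W5.

35 m — the minimum one-way total.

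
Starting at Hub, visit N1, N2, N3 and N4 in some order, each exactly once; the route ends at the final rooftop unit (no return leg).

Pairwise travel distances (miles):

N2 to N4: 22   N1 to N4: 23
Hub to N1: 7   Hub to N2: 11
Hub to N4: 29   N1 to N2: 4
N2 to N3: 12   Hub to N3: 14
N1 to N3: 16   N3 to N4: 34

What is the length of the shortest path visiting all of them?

There are 4! = 24 possible orderings.
Hub→N1→N2→N3→N4: 7+4+12+34 = 57
Hub→N1→N2→N4→N3: 7+4+22+34 = 67
Hub→N1→N3→N2→N4: 7+16+12+22 = 57
Hub→N1→N3→N4→N2: 7+16+34+22 = 79
Hub→N1→N4→N2→N3: 7+23+22+12 = 64
Hub→N1→N4→N3→N2: 7+23+34+12 = 76
Hub→N2→N1→N3→N4: 11+4+16+34 = 65
Hub→N2→N1→N4→N3: 11+4+23+34 = 72
Hub→N2→N3→N1→N4: 11+12+16+23 = 62
Hub→N2→N3→N4→N1: 11+12+34+23 = 80
Hub→N2→N4→N1→N3: 11+22+23+16 = 72
Hub→N2→N4→N3→N1: 11+22+34+16 = 83
Hub→N3→N1→N2→N4: 14+16+4+22 = 56
Hub→N3→N1→N4→N2: 14+16+23+22 = 75
… (10 more)
Hub→N3→N2→N1→N4: 14+12+4+23 = 53  ← best
The minimum is 53.
One shortest path: Hub → N3 → N2 → N1 → N4.

53 miles — the minimum one-way total.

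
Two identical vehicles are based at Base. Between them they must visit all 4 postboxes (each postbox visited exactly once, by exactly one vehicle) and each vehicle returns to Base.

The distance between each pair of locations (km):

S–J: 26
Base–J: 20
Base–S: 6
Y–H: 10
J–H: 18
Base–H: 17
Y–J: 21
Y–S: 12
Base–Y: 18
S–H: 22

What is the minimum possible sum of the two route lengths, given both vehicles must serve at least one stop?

Check every non-empty split of the stops between the two vehicles; for each half take its own optimal tour:
  {Y} + {S, J, H}: 36 + 66 = 102
  {S} + {Y, J, H}: 12 + 66 = 78
  {Y, S} + {J, H}: 36 + 55 = 91
  {J} + {Y, S, H}: 40 + 45 = 85
  {Y, J} + {S, H}: 59 + 45 = 104
  {S, J} + {Y, H}: 52 + 45 = 97
  … (7 splits in total)
Best: vehicle 1 Base → S → Base = 12; vehicle 2 Base → Y → H → J → Base = 66; combined 78.

Minimum combined distance: 78 km.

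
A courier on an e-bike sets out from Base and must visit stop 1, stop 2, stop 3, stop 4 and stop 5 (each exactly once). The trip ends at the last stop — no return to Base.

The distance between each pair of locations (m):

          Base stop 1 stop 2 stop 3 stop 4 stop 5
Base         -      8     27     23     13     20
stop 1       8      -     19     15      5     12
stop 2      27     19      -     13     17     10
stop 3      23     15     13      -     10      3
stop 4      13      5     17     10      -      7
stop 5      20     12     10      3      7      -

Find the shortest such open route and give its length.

There are 5! = 120 possible orderings.
Base → stop 1 → stop 2 → stop 3 → stop 4 → stop 5: 8+19+13+10+7 = 57
Base → stop 1 → stop 2 → stop 3 → stop 5 → stop 4: 8+19+13+3+7 = 50
Base → stop 1 → stop 2 → stop 4 → stop 3 → stop 5: 8+19+17+10+3 = 57
Base → stop 1 → stop 2 → stop 4 → stop 5 → stop 3: 8+19+17+7+3 = 54
Base → stop 1 → stop 2 → stop 5 → stop 3 → stop 4: 8+19+10+3+10 = 50
Base → stop 1 → stop 2 → stop 5 → stop 4 → stop 3: 8+19+10+7+10 = 54
Base → stop 1 → stop 3 → stop 2 → stop 4 → stop 5: 8+15+13+17+7 = 60
Base → stop 1 → stop 3 → stop 2 → stop 5 → stop 4: 8+15+13+10+7 = 53
Base → stop 1 → stop 3 → stop 4 → stop 2 → stop 5: 8+15+10+17+10 = 60
Base → stop 1 → stop 3 → stop 4 → stop 5 → stop 2: 8+15+10+7+10 = 50
Base → stop 1 → stop 3 → stop 5 → stop 2 → stop 4: 8+15+3+10+17 = 53
Base → stop 1 → stop 3 → stop 5 → stop 4 → stop 2: 8+15+3+7+17 = 50
Base → stop 1 → stop 4 → stop 2 → stop 3 → stop 5: 8+5+17+13+3 = 46
Base → stop 1 → stop 4 → stop 2 → stop 5 → stop 3: 8+5+17+10+3 = 43
… (106 more)
Base → stop 1 → stop 4 → stop 3 → stop 5 → stop 2: 8+5+10+3+10 = 36  ← best
The minimum is 36.
One shortest path: Base → stop 1 → stop 4 → stop 3 → stop 5 → stop 2.

Minimum one-way distance = 36 m.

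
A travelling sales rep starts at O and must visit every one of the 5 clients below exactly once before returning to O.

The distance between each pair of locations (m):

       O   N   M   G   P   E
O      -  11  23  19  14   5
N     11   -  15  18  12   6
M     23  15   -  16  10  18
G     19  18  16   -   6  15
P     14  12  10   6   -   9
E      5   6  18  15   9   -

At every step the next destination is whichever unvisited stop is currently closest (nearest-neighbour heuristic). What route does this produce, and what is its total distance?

Total distance 68 m via the nearest-neighbour route O → E → N → P → G → M → O.

At O the remaining stops are E 5, N 11, P 14, G 19, M 23; go to E.
At E the remaining stops are N 6, P 9, G 15, M 18; go to N.
At N the remaining stops are P 12, M 15, G 18; go to P.
At P the remaining stops are G 6, M 10; go to G.
At G the remaining stops are M 16; go to M.
Return M→O: 23.
Total = 5 + 6 + 12 + 6 + 16 + 23 = 68.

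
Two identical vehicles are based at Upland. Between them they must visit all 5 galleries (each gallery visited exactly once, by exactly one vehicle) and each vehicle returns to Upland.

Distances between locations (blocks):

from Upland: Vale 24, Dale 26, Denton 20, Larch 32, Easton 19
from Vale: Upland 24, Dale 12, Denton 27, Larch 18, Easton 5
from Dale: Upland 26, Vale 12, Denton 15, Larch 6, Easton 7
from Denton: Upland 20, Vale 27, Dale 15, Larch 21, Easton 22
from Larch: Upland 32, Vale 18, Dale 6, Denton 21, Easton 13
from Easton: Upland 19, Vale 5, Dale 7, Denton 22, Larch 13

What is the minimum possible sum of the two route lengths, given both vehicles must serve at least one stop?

There are 2^4 − 1 = 15 ways to divide the 5 stops into two non-empty groups. For each, the best each vehicle can do is its own shortest tour through its group:
  {Vale} + {Dale, Denton, Larch, Easton}: 48 + 73 = 121
  {Dale} + {Vale, Denton, Larch, Easton}: 52 + 83 = 135
  {Vale, Dale} + {Denton, Larch, Easton}: 62 + 73 = 135
  {Denton} + {Vale, Dale, Larch, Easton}: 40 + 74 = 114
  {Vale, Denton} + {Dale, Larch, Easton}: 71 + 64 = 135
  {Dale, Denton} + {Vale, Larch, Easton}: 61 + 74 = 135
  … (15 splits in total)
Best: vehicle 1 Upland → Denton → Upland = 40; vehicle 2 Upland → Vale → Dale → Larch → Easton → Upland = 74; combined 114.

114 blocks — the smallest possible combined total.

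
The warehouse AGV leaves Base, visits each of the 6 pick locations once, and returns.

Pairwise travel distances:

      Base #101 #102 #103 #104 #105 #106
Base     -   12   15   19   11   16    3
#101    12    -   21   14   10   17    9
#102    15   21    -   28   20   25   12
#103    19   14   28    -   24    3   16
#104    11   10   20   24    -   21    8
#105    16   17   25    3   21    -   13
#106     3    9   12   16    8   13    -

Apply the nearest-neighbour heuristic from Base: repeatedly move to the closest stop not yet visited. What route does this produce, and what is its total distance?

Base → [#106:3 / #104:11 / #101:12 / #102:15 / #105:16 / #103:19] → #106 (3)
#106 → [#104:8 / #101:9 / #102:12 / #105:13 / #103:16] → #104 (8)
#104 → [#101:10 / #102:20 / #105:21 / #103:24] → #101 (10)
#101 → [#103:14 / #105:17 / #102:21] → #103 (14)
#103 → [#105:3 / #102:28] → #105 (3)
#105 → [#102:25] → #102 (25)
Return #102→Base: 15.
Total = 3 + 8 + 10 + 14 + 3 + 25 + 15 = 78.

Nearest-neighbour total = 78; route Base → #106 → #104 → #101 → #103 → #105 → #102 → Base.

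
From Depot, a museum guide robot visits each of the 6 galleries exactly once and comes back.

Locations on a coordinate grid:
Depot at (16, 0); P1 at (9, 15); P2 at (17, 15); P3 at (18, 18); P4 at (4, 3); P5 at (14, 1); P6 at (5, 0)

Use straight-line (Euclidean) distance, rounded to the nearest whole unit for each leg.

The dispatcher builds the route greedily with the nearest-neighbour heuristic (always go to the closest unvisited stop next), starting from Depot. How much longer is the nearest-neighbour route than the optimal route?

The nearest-neighbour route is 2 longer than optimal.

Depot: P5=2, P6=11, P4=12, P2=15, P1=17, P3=18 ⇒ P5
P5: P6=9, P4=10, P2=14, P1=15, P3=17 ⇒ P6
P6: P4=3, P1=16, P2=19, P3=22 ⇒ P4
P4: P1=13, P2=18, P3=21 ⇒ P1
P1: P2=8, P3=9 ⇒ P2
P2: P3=3 ⇒ P3
NN route Depot → P5 → P6 → P4 → P1 → P2 → P3 → Depot costs 56.
Optimal: Depot → P2 → P3 → P1 → P4 → P6 → P5 → Depot costs 54 (by enumerating all 360 distinct tours).
Excess = 56 − 54 = 2.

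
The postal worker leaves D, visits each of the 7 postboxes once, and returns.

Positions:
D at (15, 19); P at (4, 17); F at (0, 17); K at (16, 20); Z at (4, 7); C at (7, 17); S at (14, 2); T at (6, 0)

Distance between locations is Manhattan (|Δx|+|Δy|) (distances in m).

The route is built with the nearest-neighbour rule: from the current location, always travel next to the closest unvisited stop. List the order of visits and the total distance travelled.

At D the remaining stops are K 2, C 10, P 13, F 17, S 18, Z 23, T 28; go to K.
At K the remaining stops are C 12, P 15, F 19, S 20, Z 25, T 30; go to C.
At C the remaining stops are P 3, F 7, Z 13, T 18, S 22; go to P.
At P the remaining stops are F 4, Z 10, T 19, S 25; go to F.
At F the remaining stops are Z 14, T 23, S 29; go to Z.
At Z the remaining stops are T 9, S 15; go to T.
At T the remaining stops are S 10; go to S.
Return S→D: 18.
Total = 2 + 12 + 3 + 4 + 14 + 9 + 10 + 18 = 72.

Total distance 72 m via the nearest-neighbour route D → K → C → P → F → Z → T → S → D.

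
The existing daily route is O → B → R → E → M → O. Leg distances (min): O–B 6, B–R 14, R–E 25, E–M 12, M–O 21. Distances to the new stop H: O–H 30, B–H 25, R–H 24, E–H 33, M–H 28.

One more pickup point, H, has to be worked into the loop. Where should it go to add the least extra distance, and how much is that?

Insertion cost between consecutive stops i–j is d(i,H) + d(H,j) − d(i,j):
  between O and B: 30 + 25 − 6 = 49
  between B and R: 25 + 24 − 14 = 35
  between R and E: 24 + 33 − 25 = 32
  between E and M: 33 + 28 − 12 = 49
  between M and O: 28 + 30 − 21 = 37
Cheapest insertion is between R and E, adding 32.
New total = 78 + 32 = 110.

Minimum extra distance: 32 min, inserting H between R and E.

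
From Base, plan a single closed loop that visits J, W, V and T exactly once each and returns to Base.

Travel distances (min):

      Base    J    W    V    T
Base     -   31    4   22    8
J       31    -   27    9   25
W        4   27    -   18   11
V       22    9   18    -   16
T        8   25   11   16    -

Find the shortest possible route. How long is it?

Shortest round trip = 64 min.

There are 12 distinct closed tours to check (reversals are equivalent).
Base → J → W → V → T → Base: 31+27+18+16+8 = 100
Base → J → W → T → V → Base: 31+27+11+16+22 = 107
Base → J → V → W → T → Base: 31+9+18+11+8 = 77
Base → J → V → T → W → Base: 31+9+16+11+4 = 71
Base → J → T → W → V → Base: 31+25+11+18+22 = 107
Base → J → T → V → W → Base: 31+25+16+18+4 = 94
Base → W → J → V → T → Base: 4+27+9+16+8 = 64
Base → W → J → T → V → Base: 4+27+25+16+22 = 94
Base → W → V → J → T → Base: 4+18+9+25+8 = 64
Base → W → T → J → V → Base: 4+11+25+9+22 = 71
Base → V → J → W → T → Base: 22+9+27+11+8 = 77
Base → V → W → J → T → Base: 22+18+27+25+8 = 100
The minimum is 64.
One optimal route: Base → W → J → V → T → Base (or its reverse).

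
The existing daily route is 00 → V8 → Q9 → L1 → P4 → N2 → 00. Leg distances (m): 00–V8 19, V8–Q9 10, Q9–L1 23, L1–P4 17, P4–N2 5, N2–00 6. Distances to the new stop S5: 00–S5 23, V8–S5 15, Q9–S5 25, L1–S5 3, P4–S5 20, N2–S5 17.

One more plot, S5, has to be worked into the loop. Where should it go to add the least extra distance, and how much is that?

Insertion cost between consecutive stops i–j is d(i,S5) + d(S5,j) − d(i,j):
  between 00 and V8: 23 + 15 − 19 = 19
  between V8 and Q9: 15 + 25 − 10 = 30
  between Q9 and L1: 25 + 3 − 23 = 5
  between L1 and P4: 3 + 20 − 17 = 6
  between P4 and N2: 20 + 17 − 5 = 32
  between N2 and 00: 17 + 23 − 6 = 34
Cheapest insertion is between Q9 and L1, adding 5.
New total = 80 + 5 = 85.

+5 m — insert S5 between Q9 and L1.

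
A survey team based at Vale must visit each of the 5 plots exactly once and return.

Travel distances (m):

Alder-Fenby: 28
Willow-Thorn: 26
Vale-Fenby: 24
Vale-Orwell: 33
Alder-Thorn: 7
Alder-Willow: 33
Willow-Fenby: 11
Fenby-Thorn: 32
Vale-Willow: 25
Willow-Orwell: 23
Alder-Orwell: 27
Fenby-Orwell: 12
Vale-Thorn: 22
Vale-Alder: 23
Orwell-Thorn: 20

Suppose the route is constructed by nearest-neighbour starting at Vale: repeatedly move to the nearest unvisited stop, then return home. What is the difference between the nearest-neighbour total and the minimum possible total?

From Vale: Thorn=22, Alder=23, Fenby=24, Willow=25, Orwell=33 → choose Thorn (22).
From Thorn: Alder=7, Orwell=20, Willow=26, Fenby=32 → choose Alder (7).
From Alder: Orwell=27, Fenby=28, Willow=33 → choose Orwell (27).
From Orwell: Fenby=12, Willow=23 → choose Fenby (12).
From Fenby: Willow=11 → choose Willow (11).
NN route Vale → Thorn → Alder → Orwell → Fenby → Willow → Vale costs 104.
Optimal: Vale → Alder → Thorn → Orwell → Fenby → Willow → Vale costs 98 (by enumerating all 60 distinct tours).
Excess = 104 − 98 = 6.

6 m longer than the optimal tour.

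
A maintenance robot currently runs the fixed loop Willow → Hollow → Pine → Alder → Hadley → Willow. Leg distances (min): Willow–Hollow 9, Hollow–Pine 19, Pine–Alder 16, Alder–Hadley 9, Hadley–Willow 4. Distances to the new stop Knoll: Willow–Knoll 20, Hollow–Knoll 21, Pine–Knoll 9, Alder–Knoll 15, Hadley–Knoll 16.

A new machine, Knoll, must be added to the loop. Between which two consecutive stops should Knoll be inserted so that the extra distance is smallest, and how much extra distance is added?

+8 min — insert Knoll between Pine and Alder.

Insertion cost between consecutive stops i–j is d(i,Knoll) + d(Knoll,j) − d(i,j):
  between Willow and Hollow: 20 + 21 − 9 = 32
  between Hollow and Pine: 21 + 9 − 19 = 11
  between Pine and Alder: 9 + 15 − 16 = 8
  between Alder and Hadley: 15 + 16 − 9 = 22
  between Hadley and Willow: 16 + 20 − 4 = 32
Cheapest insertion is between Pine and Alder, adding 8.
New total = 57 + 8 = 65.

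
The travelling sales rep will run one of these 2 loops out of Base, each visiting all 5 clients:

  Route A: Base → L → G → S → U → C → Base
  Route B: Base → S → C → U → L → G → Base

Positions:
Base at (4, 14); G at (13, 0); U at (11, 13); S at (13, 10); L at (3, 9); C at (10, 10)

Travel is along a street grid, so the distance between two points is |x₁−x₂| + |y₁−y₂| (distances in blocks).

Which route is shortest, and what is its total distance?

54 blocks — Route A is the shortest.

Route A: 6 + 19 + 10 + 5 + 4 + 10 = 54
Route B: 13 + 3 + 4 + 12 + 19 + 23 = 74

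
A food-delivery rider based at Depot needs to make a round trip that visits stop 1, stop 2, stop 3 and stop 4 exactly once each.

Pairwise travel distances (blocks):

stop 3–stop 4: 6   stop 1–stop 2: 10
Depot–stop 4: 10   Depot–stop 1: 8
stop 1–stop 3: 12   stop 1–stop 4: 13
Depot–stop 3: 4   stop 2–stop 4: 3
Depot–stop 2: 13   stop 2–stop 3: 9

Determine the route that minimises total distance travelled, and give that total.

There are 12 distinct closed tours to check (reversals are equivalent).
Depot→stop 1→stop 2→stop 3→stop 4→Depot: 8+10+9+6+10 = 43
Depot→stop 1→stop 2→stop 4→stop 3→Depot: 8+10+3+6+4 = 31
Depot→stop 1→stop 3→stop 2→stop 4→Depot: 8+12+9+3+10 = 42
Depot→stop 1→stop 3→stop 4→stop 2→Depot: 8+12+6+3+13 = 42
Depot→stop 1→stop 4→stop 2→stop 3→Depot: 8+13+3+9+4 = 37
Depot→stop 1→stop 4→stop 3→stop 2→Depot: 8+13+6+9+13 = 49
Depot→stop 2→stop 1→stop 3→stop 4→Depot: 13+10+12+6+10 = 51
Depot→stop 2→stop 1→stop 4→stop 3→Depot: 13+10+13+6+4 = 46
Depot→stop 2→stop 3→stop 1→stop 4→Depot: 13+9+12+13+10 = 57
Depot→stop 2→stop 4→stop 1→stop 3→Depot: 13+3+13+12+4 = 45
Depot→stop 3→stop 1→stop 2→stop 4→Depot: 4+12+10+3+10 = 39
Depot→stop 3→stop 2→stop 1→stop 4→Depot: 4+9+10+13+10 = 46
The minimum is 31.
One optimal route: Depot → stop 1 → stop 2 → stop 4 → stop 3 → Depot (or its reverse).

Shortest round trip = 31 blocks.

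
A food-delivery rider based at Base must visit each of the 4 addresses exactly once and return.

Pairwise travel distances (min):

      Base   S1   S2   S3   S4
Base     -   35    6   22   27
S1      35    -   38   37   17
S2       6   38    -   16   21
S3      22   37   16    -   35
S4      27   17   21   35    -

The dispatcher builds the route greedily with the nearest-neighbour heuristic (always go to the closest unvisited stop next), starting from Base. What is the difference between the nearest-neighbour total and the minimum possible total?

Base: S2=6, S3=22, S4=27, S1=35 ⇒ S2
S2: S3=16, S4=21, S1=38 ⇒ S3
S3: S4=35, S1=37 ⇒ S4
S4: S1=17 ⇒ S1
NN route Base → S2 → S3 → S4 → S1 → Base costs 109.
Optimal: Base → S2 → S3 → S1 → S4 → Base costs 103 (by enumerating all 12 distinct tours).
Excess = 109 − 103 = 6.

6 min longer than the optimal tour.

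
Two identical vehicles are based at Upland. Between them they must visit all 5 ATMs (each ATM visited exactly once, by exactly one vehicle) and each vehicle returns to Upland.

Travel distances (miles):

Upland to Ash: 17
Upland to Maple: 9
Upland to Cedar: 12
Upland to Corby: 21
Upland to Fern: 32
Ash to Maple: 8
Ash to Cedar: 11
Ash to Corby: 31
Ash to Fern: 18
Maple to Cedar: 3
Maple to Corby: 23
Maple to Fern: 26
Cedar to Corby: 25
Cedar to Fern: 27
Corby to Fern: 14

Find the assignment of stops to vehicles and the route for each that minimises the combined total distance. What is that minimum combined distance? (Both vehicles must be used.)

94 miles — the smallest possible combined total.

Try each way of splitting the stops between the two vehicles (each non-empty) and, for each split, find the best tour for each vehicle:
  {Ash} + {Maple, Cedar, Corby, Fern}: 34 + 74 = 108
  {Maple} + {Ash, Cedar, Corby, Fern}: 18 + 76 = 94
  {Ash, Maple} + {Cedar, Corby, Fern}: 34 + 74 = 108
  {Cedar} + {Ash, Maple, Corby, Fern}: 24 + 70 = 94
  {Ash, Cedar} + {Maple, Corby, Fern}: 40 + 70 = 110
  {Maple, Cedar} + {Ash, Corby, Fern}: 24 + 70 = 94
  … (15 splits in total)
Best: vehicle 1 Upland → Maple → Upland = 18; vehicle 2 Upland → Cedar → Ash → Fern → Corby → Upland = 76; combined 94.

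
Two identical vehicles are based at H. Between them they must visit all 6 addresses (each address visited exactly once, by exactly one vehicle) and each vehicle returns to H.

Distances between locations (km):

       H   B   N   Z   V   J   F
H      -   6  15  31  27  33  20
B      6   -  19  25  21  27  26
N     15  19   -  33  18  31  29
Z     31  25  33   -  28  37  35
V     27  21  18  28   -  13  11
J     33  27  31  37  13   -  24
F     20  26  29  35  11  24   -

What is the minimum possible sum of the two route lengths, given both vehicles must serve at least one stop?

There are 2^5 − 1 = 31 ways to divide the 6 stops into two non-empty groups. For each, the best each vehicle can do is its own shortest tour through its group:
  {B} + {N, Z, V, J, F}: 12 + 129 = 141
  {N} + {B, Z, V, J, F}: 30 + 112 = 142
  {B, N} + {Z, V, J, F}: 40 + 112 = 152
  {Z} + {B, N, V, J, F}: 62 + 100 = 162
  {B, Z} + {N, V, J, F}: 62 + 90 = 152
  {N, Z} + {B, V, J, F}: 79 + 77 = 156
  … (31 splits in total)
Best: vehicle 1 H → B → H = 12; vehicle 2 H → N → Z → J → V → F → H = 129; combined 141.

141 km — the smallest possible combined total.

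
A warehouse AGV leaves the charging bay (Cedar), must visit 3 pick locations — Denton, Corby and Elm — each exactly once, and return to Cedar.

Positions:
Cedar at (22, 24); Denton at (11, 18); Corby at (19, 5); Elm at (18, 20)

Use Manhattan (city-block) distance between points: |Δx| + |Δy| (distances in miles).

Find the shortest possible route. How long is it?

With 3 stops there are 3!/2 = 3 distinct round trips (a route and its reverse cost the same).
Cedar → Denton → Corby → Elm → Cedar: 17+21+16+8 = 62
Cedar → Denton → Elm → Corby → Cedar: 17+9+16+22 = 64
Cedar → Corby → Denton → Elm → Cedar: 22+21+9+8 = 60
The minimum is 60.
One optimal route: Cedar → Corby → Denton → Elm → Cedar (or its reverse).

60 miles — the shortest possible round trip.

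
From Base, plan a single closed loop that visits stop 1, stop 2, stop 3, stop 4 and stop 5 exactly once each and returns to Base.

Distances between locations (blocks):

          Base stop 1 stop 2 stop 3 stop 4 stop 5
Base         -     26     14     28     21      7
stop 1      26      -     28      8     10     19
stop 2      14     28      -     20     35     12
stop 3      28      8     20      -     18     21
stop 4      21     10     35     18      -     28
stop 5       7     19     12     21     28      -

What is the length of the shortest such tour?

78 blocks — the shortest possible round trip.

With 5 stops there are 5!/2 = 60 distinct round trips (a route and its reverse cost the same).
Base→stop 1→stop 2→stop 3→stop 4→stop 5→Base: 26+28+20+18+28+7 = 127
Base→stop 1→stop 2→stop 3→stop 5→stop 4→Base: 26+28+20+21+28+21 = 144
Base→stop 1→stop 2→stop 4→stop 3→stop 5→Base: 26+28+35+18+21+7 = 135
Base→stop 1→stop 2→stop 4→stop 5→stop 3→Base: 26+28+35+28+21+28 = 166
Base→stop 1→stop 2→stop 5→stop 3→stop 4→Base: 26+28+12+21+18+21 = 126
Base→stop 1→stop 2→stop 5→stop 4→stop 3→Base: 26+28+12+28+18+28 = 140
Base→stop 1→stop 3→stop 2→stop 4→stop 5→Base: 26+8+20+35+28+7 = 124
Base→stop 1→stop 3→stop 2→stop 5→stop 4→Base: 26+8+20+12+28+21 = 115
Base→stop 1→stop 3→stop 4→stop 2→stop 5→Base: 26+8+18+35+12+7 = 106
Base→stop 1→stop 3→stop 4→stop 5→stop 2→Base: 26+8+18+28+12+14 = 106
Base→stop 1→stop 3→stop 5→stop 2→stop 4→Base: 26+8+21+12+35+21 = 123
Base→stop 1→stop 3→stop 5→stop 4→stop 2→Base: 26+8+21+28+35+14 = 132
Base→stop 1→stop 4→stop 2→stop 3→stop 5→Base: 26+10+35+20+21+7 = 119
Base→stop 1→stop 4→stop 2→stop 5→stop 3→Base: 26+10+35+12+21+28 = 132
… (46 more)
Base→stop 4→stop 1→stop 3→stop 2→stop 5→Base: 21+10+8+20+12+7 = 78  ← best
The minimum is 78.
One optimal route: Base → stop 4 → stop 1 → stop 3 → stop 2 → stop 5 → Base (or its reverse).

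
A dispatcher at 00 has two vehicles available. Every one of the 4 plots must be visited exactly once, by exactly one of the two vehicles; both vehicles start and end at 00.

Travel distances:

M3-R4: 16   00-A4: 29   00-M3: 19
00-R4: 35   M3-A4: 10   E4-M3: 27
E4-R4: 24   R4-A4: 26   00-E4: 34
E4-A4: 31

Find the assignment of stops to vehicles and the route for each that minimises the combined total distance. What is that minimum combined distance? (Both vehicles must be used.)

Minimum combined distance: 151.

Check every non-empty split of the stops between the two vehicles; for each half take its own optimal tour:
  {E4} + {M3, R4, A4}: 68 + 90 = 158
  {M3} + {E4, R4, A4}: 38 + 113 = 151
  {E4, M3} + {R4, A4}: 80 + 90 = 170
  {R4} + {E4, M3, A4}: 70 + 94 = 164
  {E4, R4} + {M3, A4}: 93 + 58 = 151
  {M3, R4} + {E4, A4}: 70 + 94 = 164
  … (7 splits in total)
Best: vehicle 1 00 → M3 → 00 = 38; vehicle 2 00 → E4 → R4 → A4 → 00 = 113; combined 151.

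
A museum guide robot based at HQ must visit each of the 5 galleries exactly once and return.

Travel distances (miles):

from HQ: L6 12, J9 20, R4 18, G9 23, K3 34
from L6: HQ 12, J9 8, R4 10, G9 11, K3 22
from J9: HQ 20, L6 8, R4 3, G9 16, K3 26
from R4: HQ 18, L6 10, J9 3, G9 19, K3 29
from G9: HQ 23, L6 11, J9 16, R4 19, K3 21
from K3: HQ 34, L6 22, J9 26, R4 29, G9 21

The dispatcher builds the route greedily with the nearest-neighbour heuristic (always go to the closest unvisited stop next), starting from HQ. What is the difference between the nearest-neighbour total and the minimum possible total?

From HQ: L6=12, R4=18, J9=20, G9=23, K3=34 → choose L6 (12).
From L6: J9=8, R4=10, G9=11, K3=22 → choose J9 (8).
From J9: R4=3, G9=16, K3=26 → choose R4 (3).
From R4: G9=19, K3=29 → choose G9 (19).
From G9: K3=21 → choose K3 (21).
NN route HQ → L6 → J9 → R4 → G9 → K3 → HQ costs 97.
Optimal: HQ → L6 → G9 → K3 → J9 → R4 → HQ costs 91 (by enumerating all 60 distinct tours).
Excess = 97 − 91 = 6.

6 miles longer than the optimal tour.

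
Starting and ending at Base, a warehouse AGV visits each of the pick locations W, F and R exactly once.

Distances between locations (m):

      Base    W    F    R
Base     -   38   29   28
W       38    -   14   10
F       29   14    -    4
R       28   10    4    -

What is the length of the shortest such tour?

Shortest round trip = 81 m.

There are 3 distinct closed tours to check (reversals are equivalent).
Base → W → F → R → Base: 38+14+4+28 = 84
Base → W → R → F → Base: 38+10+4+29 = 81
Base → F → W → R → Base: 29+14+10+28 = 81
The minimum is 81.
One optimal route: Base → W → R → F → Base (or its reverse).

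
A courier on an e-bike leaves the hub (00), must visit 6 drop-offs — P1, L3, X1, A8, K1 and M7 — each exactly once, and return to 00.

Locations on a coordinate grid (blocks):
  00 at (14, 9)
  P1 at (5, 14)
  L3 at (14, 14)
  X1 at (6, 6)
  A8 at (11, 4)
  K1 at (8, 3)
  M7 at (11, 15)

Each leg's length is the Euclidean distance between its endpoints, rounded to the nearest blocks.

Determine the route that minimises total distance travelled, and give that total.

There are 360 distinct closed tours to check (reversals are equivalent).
00 → P1 → L3 → X1 → A8 → K1 → M7 → 00: 10+9+11+5+3+12+7 = 57
00 → P1 → L3 → X1 → A8 → M7 → K1 → 00: 10+9+11+5+11+12+8 = 66
00 → P1 → L3 → X1 → K1 → A8 → M7 → 00: 10+9+11+4+3+11+7 = 55
00 → P1 → L3 → X1 → K1 → M7 → A8 → 00: 10+9+11+4+12+11+6 = 63
00 → P1 → L3 → X1 → M7 → A8 → K1 → 00: 10+9+11+10+11+3+8 = 62
00 → P1 → L3 → X1 → M7 → K1 → A8 → 00: 10+9+11+10+12+3+6 = 61
00 → P1 → L3 → A8 → X1 → K1 → M7 → 00: 10+9+10+5+4+12+7 = 57
00 → P1 → L3 → A8 → X1 → M7 → K1 → 00: 10+9+10+5+10+12+8 = 64
… (352 more)
00 → L3 → M7 → P1 → X1 → K1 → A8 → 00: 5+3+6+8+4+3+6 = 35  ← best
The minimum is 35.
One optimal route: 00 → L3 → M7 → P1 → X1 → K1 → A8 → 00 (or its reverse).

Shortest round trip = 35 blocks.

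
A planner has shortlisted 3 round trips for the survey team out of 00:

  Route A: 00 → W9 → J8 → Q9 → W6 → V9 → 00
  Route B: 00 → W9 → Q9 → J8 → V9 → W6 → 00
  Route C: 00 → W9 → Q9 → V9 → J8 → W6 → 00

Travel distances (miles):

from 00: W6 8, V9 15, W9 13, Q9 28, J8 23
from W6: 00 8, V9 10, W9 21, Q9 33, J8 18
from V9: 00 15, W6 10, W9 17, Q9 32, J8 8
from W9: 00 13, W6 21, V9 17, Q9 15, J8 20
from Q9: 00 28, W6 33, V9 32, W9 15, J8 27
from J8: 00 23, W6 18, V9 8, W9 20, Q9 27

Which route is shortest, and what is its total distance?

Route A: 13 + 20 + 27 + 33 + 10 + 15 = 118
Route B: 13 + 15 + 27 + 8 + 10 + 8 = 81
Route C: 13 + 15 + 32 + 8 + 18 + 8 = 94

81 miles — Route B is the shortest.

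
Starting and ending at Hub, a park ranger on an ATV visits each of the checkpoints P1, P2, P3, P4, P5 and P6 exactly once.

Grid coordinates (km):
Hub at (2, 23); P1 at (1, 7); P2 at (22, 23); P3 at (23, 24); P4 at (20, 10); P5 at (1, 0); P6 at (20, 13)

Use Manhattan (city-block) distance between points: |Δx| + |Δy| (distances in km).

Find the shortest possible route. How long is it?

There are 360 distinct closed tours to check (reversals are equivalent).
Hub → P1 → P2 → P3 → P4 → P5 → P6 → Hub: 17+37+2+17+29+32+28 = 162
Hub → P1 → P2 → P3 → P4 → P6 → P5 → Hub: 17+37+2+17+3+32+24 = 132
Hub → P1 → P2 → P3 → P5 → P4 → P6 → Hub: 17+37+2+46+29+3+28 = 162
Hub → P1 → P2 → P3 → P5 → P6 → P4 → Hub: 17+37+2+46+32+3+31 = 168
Hub → P1 → P2 → P3 → P6 → P4 → P5 → Hub: 17+37+2+14+3+29+24 = 126
Hub → P1 → P2 → P3 → P6 → P5 → P4 → Hub: 17+37+2+14+32+29+31 = 162
Hub → P1 → P2 → P4 → P3 → P5 → P6 → Hub: 17+37+15+17+46+32+28 = 192
Hub → P1 → P2 → P4 → P3 → P6 → P5 → Hub: 17+37+15+17+14+32+24 = 156
… (352 more)
Hub → P1 → P5 → P4 → P6 → P2 → P3 → Hub: 17+7+29+3+12+2+22 = 92  ← best
The minimum is 92.
One optimal route: Hub → P1 → P5 → P4 → P6 → P2 → P3 → Hub (or its reverse).

Minimum total distance: 92 km.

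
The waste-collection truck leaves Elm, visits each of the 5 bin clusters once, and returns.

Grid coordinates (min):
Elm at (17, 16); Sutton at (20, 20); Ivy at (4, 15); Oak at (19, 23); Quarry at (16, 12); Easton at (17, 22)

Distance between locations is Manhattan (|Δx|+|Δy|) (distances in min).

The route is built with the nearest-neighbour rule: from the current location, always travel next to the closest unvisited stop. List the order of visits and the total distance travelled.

At Elm the remaining stops are Quarry 5, Easton 6, Sutton 7, Oak 9, Ivy 14; go to Quarry.
At Quarry the remaining stops are Easton 11, Sutton 12, Oak 14, Ivy 15; go to Easton.
At Easton the remaining stops are Oak 3, Sutton 5, Ivy 20; go to Oak.
At Oak the remaining stops are Sutton 4, Ivy 23; go to Sutton.
At Sutton the remaining stops are Ivy 21; go to Ivy.
Return Ivy→Elm: 14.
Total = 5 + 11 + 3 + 4 + 21 + 14 = 58.

Nearest-neighbour total = 58 min; route Elm → Quarry → Easton → Oak → Sutton → Ivy → Elm.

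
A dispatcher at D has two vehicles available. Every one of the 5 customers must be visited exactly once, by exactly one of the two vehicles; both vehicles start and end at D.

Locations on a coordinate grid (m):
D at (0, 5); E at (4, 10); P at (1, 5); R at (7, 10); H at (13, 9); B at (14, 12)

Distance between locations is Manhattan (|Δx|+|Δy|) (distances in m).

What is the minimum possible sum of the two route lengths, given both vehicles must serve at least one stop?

There are 2^4 − 1 = 15 ways to divide the 5 stops into two non-empty groups. For each, the best each vehicle can do is its own shortest tour through its group:
  {E} + {P, R, H, B}: 18 + 42 = 60
  {P} + {E, R, H, B}: 2 + 42 = 44
  {E, P} + {R, H, B}: 18 + 42 = 60
  {R} + {E, P, H, B}: 24 + 42 = 66
  {E, R} + {P, H, B}: 24 + 42 = 66
  {P, R} + {E, H, B}: 24 + 42 = 66
  … (15 splits in total)
Best: vehicle 1 D → P → D = 2; vehicle 2 D → E → R → B → H → D = 42; combined 44.

Minimum combined distance: 44 m.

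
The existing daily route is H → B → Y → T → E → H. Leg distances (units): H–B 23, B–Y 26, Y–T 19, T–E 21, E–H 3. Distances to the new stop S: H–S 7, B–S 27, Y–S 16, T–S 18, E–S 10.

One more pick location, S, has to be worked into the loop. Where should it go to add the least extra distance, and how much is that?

Insertion cost between consecutive stops i–j is d(i,S) + d(S,j) − d(i,j):
  between H and B: 7 + 27 − 23 = 11
  between B and Y: 27 + 16 − 26 = 17
  between Y and T: 16 + 18 − 19 = 15
  between T and E: 18 + 10 − 21 = 7
  between E and H: 10 + 7 − 3 = 14
Cheapest insertion is between T and E, adding 7.
New total = 92 + 7 = 99.

+7 — insert S between T and E.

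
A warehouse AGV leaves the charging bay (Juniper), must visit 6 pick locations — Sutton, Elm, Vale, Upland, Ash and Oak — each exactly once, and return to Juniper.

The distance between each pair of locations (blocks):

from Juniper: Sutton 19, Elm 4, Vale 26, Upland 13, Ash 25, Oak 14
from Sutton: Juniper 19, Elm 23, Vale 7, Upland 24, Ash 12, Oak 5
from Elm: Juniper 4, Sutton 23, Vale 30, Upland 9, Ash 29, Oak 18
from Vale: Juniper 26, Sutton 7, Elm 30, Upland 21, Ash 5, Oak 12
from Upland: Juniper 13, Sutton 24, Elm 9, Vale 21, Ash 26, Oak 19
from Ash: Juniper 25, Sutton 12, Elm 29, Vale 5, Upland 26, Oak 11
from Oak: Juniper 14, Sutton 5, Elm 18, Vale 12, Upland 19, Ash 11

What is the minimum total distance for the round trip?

Shortest round trip = 70 blocks.

With 6 stops there are 6!/2 = 360 distinct round trips (a route and its reverse cost the same).
Juniper → Sutton → Elm → Vale → Upland → Ash → Oak → Juniper: 19+23+30+21+26+11+14 = 144
Juniper → Sutton → Elm → Vale → Upland → Oak → Ash → Juniper: 19+23+30+21+19+11+25 = 148
Juniper → Sutton → Elm → Vale → Ash → Upland → Oak → Juniper: 19+23+30+5+26+19+14 = 136
Juniper → Sutton → Elm → Vale → Ash → Oak → Upland → Juniper: 19+23+30+5+11+19+13 = 120
Juniper → Sutton → Elm → Vale → Oak → Upland → Ash → Juniper: 19+23+30+12+19+26+25 = 154
Juniper → Sutton → Elm → Vale → Oak → Ash → Upland → Juniper: 19+23+30+12+11+26+13 = 134
Juniper → Sutton → Elm → Upland → Vale → Ash → Oak → Juniper: 19+23+9+21+5+11+14 = 102
Juniper → Sutton → Elm → Upland → Vale → Oak → Ash → Juniper: 19+23+9+21+12+11+25 = 120
… (352 more)
Juniper → Elm → Upland → Vale → Ash → Sutton → Oak → Juniper: 4+9+21+5+12+5+14 = 70  ← best
The minimum is 70.
One optimal route: Juniper → Elm → Upland → Vale → Ash → Sutton → Oak → Juniper (or its reverse).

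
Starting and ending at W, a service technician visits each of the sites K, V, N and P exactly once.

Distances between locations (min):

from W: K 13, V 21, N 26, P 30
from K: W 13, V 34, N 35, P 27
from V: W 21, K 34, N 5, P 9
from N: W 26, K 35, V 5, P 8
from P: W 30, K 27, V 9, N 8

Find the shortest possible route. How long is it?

W→K→V→N→P→W: 13+34+5+8+30 = 90
W→K→V→P→N→W: 13+34+9+8+26 = 90
W→K→N→V→P→W: 13+35+5+9+30 = 92
W→K→N→P→V→W: 13+35+8+9+21 = 86
W→K→P→V→N→W: 13+27+9+5+26 = 80
W→K→P→N→V→W: 13+27+8+5+21 = 74
W→V→K→N→P→W: 21+34+35+8+30 = 128
W→V→K→P→N→W: 21+34+27+8+26 = 116
W→V→N→K→P→W: 21+5+35+27+30 = 118
W→V→P→K→N→W: 21+9+27+35+26 = 118
W→N→K→V→P→W: 26+35+34+9+30 = 134
W→N→V→K→P→W: 26+5+34+27+30 = 122
The minimum is 74.
One optimal route: W → K → P → N → V → W (or its reverse).

Minimum total distance: 74 min.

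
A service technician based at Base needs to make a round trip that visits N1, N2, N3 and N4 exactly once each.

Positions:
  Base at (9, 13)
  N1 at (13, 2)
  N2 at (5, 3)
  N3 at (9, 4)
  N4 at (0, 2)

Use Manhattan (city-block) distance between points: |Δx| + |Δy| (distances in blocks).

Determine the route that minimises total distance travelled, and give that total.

Minimum total distance: 48 blocks.

There are 12 distinct closed tours to check (reversals are equivalent).
Base → N1 → N2 → N3 → N4 → Base: 15+9+5+11+20 = 60
Base → N1 → N2 → N4 → N3 → Base: 15+9+6+11+9 = 50
Base → N1 → N3 → N2 → N4 → Base: 15+6+5+6+20 = 52
Base → N1 → N3 → N4 → N2 → Base: 15+6+11+6+14 = 52
Base → N1 → N4 → N2 → N3 → Base: 15+13+6+5+9 = 48
Base → N1 → N4 → N3 → N2 → Base: 15+13+11+5+14 = 58
Base → N2 → N1 → N3 → N4 → Base: 14+9+6+11+20 = 60
Base → N2 → N1 → N4 → N3 → Base: 14+9+13+11+9 = 56
Base → N2 → N3 → N1 → N4 → Base: 14+5+6+13+20 = 58
Base → N2 → N4 → N1 → N3 → Base: 14+6+13+6+9 = 48
Base → N3 → N1 → N2 → N4 → Base: 9+6+9+6+20 = 50
Base → N3 → N2 → N1 → N4 → Base: 9+5+9+13+20 = 56
The minimum is 48.
One optimal route: Base → N1 → N4 → N2 → N3 → Base (or its reverse).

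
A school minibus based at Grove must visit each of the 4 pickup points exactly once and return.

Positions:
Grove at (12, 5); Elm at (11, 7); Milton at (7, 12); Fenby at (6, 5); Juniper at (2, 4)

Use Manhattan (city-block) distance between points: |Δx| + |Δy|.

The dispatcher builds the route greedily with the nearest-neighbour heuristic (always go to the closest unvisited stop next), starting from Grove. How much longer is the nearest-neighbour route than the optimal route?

From Grove: Elm=3, Fenby=6, Juniper=11, Milton=12 → choose Elm (3).
From Elm: Fenby=7, Milton=9, Juniper=12 → choose Fenby (7).
From Fenby: Juniper=5, Milton=8 → choose Juniper (5).
From Juniper: Milton=13 → choose Milton (13).
NN route Grove → Elm → Fenby → Juniper → Milton → Grove costs 40.
Optimal: Grove → Elm → Milton → Fenby → Juniper → Grove costs 36 (by enumerating all 12 distinct tours).
Excess = 40 − 36 = 4.

Excess over optimum: 4.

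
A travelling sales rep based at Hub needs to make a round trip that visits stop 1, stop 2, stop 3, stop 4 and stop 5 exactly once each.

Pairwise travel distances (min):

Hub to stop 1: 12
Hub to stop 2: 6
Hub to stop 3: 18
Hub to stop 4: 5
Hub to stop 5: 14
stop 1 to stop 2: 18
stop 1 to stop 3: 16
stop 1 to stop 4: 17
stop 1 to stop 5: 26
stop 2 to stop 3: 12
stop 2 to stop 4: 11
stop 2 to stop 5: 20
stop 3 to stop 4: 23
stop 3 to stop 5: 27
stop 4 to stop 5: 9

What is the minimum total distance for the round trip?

There are 60 distinct closed tours to check (reversals are equivalent).
Hub→stop 1→stop 2→stop 3→stop 4→stop 5→Hub: 12+18+12+23+9+14 = 88
Hub→stop 1→stop 2→stop 3→stop 5→stop 4→Hub: 12+18+12+27+9+5 = 83
Hub→stop 1→stop 2→stop 4→stop 3→stop 5→Hub: 12+18+11+23+27+14 = 105
Hub→stop 1→stop 2→stop 4→stop 5→stop 3→Hub: 12+18+11+9+27+18 = 95
Hub→stop 1→stop 2→stop 5→stop 3→stop 4→Hub: 12+18+20+27+23+5 = 105
Hub→stop 1→stop 2→stop 5→stop 4→stop 3→Hub: 12+18+20+9+23+18 = 100
Hub→stop 1→stop 3→stop 2→stop 4→stop 5→Hub: 12+16+12+11+9+14 = 74
Hub→stop 1→stop 3→stop 2→stop 5→stop 4→Hub: 12+16+12+20+9+5 = 74
Hub→stop 1→stop 3→stop 4→stop 2→stop 5→Hub: 12+16+23+11+20+14 = 96
Hub→stop 1→stop 3→stop 4→stop 5→stop 2→Hub: 12+16+23+9+20+6 = 86
Hub→stop 1→stop 3→stop 5→stop 2→stop 4→Hub: 12+16+27+20+11+5 = 91
Hub→stop 1→stop 3→stop 5→stop 4→stop 2→Hub: 12+16+27+9+11+6 = 81
Hub→stop 1→stop 4→stop 2→stop 3→stop 5→Hub: 12+17+11+12+27+14 = 93
Hub→stop 1→stop 4→stop 2→stop 5→stop 3→Hub: 12+17+11+20+27+18 = 105
… (46 more)
The minimum is 74.
One optimal route: Hub → stop 1 → stop 3 → stop 2 → stop 4 → stop 5 → Hub (or its reverse).

74 min — the shortest possible round trip.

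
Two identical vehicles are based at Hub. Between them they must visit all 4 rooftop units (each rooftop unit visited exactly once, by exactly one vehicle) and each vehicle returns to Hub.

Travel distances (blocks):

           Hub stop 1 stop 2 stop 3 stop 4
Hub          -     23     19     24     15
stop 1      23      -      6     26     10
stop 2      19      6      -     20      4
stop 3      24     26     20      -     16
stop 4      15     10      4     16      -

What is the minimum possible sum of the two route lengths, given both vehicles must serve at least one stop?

96 blocks — the smallest possible combined total.

Check every non-empty split of the stops between the two vehicles; for each half take its own optimal tour:
  {stop 1} + {stop 2, stop 3, stop 4}: 46 + 63 = 109
  {stop 2} + {stop 1, stop 3, stop 4}: 38 + 73 = 111
  {stop 1, stop 2} + {stop 3, stop 4}: 48 + 55 = 103
  {stop 3} + {stop 1, stop 2, stop 4}: 48 + 48 = 96
  {stop 1, stop 3} + {stop 2, stop 4}: 73 + 38 = 111
  {stop 2, stop 3} + {stop 1, stop 4}: 63 + 48 = 111
  … (7 splits in total)
Best: vehicle 1 Hub → stop 3 → Hub = 48; vehicle 2 Hub → stop 1 → stop 2 → stop 4 → Hub = 48; combined 96.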